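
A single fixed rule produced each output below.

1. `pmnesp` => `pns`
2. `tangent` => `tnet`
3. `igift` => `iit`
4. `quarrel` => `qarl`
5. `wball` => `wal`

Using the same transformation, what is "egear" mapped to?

eer

Each output is the input with this applied: keep every other character starting from the first (positions 1st, 3rd, 5th, ...).
Doing the same to "egear": "eer".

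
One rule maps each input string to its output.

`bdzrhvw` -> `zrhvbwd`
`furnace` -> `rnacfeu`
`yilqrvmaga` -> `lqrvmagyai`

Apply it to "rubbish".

The pattern: swap the first and last characters, then move the first 2 characters to the end (rotate left by 2).
For "rubbish" the result is "bbisrhu".

bbisrhu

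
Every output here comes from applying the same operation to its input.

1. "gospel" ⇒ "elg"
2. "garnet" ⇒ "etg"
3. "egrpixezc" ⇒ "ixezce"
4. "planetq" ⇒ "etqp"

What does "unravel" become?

What's happening: move the first character to the end, then delete the first 3 characters.
On "unravel": the first step gives "nravelu", and the second then gives "velu".

velu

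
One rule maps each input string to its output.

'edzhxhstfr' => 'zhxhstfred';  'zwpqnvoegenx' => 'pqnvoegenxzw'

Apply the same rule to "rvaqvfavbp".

The pattern: move the first 2 characters to the end (rotate left by 2).
Applying that to "rvaqvfavbp" gives "aqvfavbprv".

aqvfavbprv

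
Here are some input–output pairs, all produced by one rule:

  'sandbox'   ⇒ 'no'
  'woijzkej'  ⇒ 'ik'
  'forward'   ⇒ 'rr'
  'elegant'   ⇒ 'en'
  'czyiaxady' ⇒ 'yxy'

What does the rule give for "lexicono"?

Rule — keep one character in every 3, starting at position 3 (positions 3rd, 6th, 9th, ...).
Doing the same to "lexicono": "xo".

xo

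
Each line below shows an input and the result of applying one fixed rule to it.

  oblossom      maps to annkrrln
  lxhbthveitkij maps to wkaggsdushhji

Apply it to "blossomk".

karnnrjl

The pattern: swap each adjacent pair of characters (1↔2, 3↔4, ...), then shift every letter 1 place backward in the alphabet (wrapping around).
Applying both steps to "blossomk": "lbsooskm", then "karnnrjl".
(Check on "lxhbthveitkij": → "xlbhhtevtiikj" → "wkaggsdushhji" ✓)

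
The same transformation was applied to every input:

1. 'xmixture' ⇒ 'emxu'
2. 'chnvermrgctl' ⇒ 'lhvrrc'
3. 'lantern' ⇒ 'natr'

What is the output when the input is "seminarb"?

beia

Each output is the input with this applied: move the last character to the front, then keep every other character starting from the first (positions 1st, 3rd, 5th, ...).
Working it through for "seminarb": intermediate "bseminar", final "beia".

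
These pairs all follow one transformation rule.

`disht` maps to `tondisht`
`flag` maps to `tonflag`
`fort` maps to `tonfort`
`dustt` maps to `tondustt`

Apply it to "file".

tonfile

The transformation: prepend "ton".
Applying that to "file" gives "tonfile".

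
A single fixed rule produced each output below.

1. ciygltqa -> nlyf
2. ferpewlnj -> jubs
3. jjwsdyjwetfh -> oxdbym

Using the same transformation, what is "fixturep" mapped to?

The transformation: shift every letter 5 places forward in the alphabet (wrapping around), then keep every other character starting from the second (positions 2nd, 4th, 6th, ...).
On "fixturep" that produces "nywu".

nywu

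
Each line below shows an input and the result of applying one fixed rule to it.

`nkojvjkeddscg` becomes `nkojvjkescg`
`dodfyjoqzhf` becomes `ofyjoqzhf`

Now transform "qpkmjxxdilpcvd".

qpkmjxxilpcv

In each case the input is transformed by: remove every "d".
"qpkmjxxdilpcvd" → "qpkmjxxilpcv".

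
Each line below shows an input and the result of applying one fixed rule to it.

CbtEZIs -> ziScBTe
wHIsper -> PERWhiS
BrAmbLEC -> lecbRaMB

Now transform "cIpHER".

Looking at the pairs, the operation is to flip the case of every letter, then move the last 3 characters to the front (rotate right by 3).
Doing the same to "cIpHER": "herCiP".

herCiP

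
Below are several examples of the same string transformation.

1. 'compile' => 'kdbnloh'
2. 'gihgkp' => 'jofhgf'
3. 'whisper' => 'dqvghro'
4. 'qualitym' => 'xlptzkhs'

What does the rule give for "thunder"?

In each case the input is transformed by: move the last 2 characters to the front (rotate right by 2), then shift every letter 1 place backward in the alphabet (wrapping around).
On "thunder": the first step gives "erthund", and the second then gives "dqsgtmc".

dqsgtmc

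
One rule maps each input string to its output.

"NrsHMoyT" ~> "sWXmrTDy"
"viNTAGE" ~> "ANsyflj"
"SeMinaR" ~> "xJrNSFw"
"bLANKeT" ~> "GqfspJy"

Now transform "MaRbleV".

The pattern: shift every letter 5 places forward in the alphabet (wrapping around), then flip the case of every letter.
Starting from "MaRbleV": after the first operation, "RfWgqjA"; after the second, "rFwGQJa".

rFwGQJa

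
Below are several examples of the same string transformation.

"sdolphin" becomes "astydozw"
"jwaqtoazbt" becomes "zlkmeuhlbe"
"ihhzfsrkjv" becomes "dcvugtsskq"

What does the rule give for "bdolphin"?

astymozw

The pattern: swap the front and back halves of the string, then shift every letter 11 places forward in the alphabet (wrapping around).
Working it through for "bdolphin": intermediate "phinbdol", final "astymozw".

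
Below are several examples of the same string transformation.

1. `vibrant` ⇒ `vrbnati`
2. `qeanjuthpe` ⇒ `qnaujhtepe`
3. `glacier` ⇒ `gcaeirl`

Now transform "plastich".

What's happening: swap each adjacent pair of characters (1↔2, 3↔4, ...), then move the first character to the end.
Working it through for "plastich": intermediate "lpsaithc", final "psaithcl".
(Check on "qeanjuthpe": → "eqnaujhtep" → "qnaujhtepe" ✓)

psaithcl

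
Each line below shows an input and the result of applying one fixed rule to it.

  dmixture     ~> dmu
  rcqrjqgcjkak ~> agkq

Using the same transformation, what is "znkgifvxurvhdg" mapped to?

The transformation: sort the characters into alphabetical order, then keep one character in every 3, starting at position 1 (positions 1st, 4th, 7th, ...).
For "znkgifvxurvhdg", step one produces "dfgghiknruvvxz"; step two turns that into "dgkux".

dgkux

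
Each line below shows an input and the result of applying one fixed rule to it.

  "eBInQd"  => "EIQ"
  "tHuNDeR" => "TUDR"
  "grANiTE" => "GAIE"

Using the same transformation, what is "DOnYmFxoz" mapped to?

The transformation: keep every other character starting from the first (positions 1st, 3rd, 5th, ...), then convert every letter to uppercase.
Starting from "DOnYmFxoz": after the first operation, "Dnmxz"; after the second, "DNMXZ".

DNMXZ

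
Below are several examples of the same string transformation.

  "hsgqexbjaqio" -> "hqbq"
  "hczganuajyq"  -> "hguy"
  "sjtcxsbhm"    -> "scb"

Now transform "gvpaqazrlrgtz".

gazrz

In each case the input is transformed by: keep one character in every 3, starting at position 1 (positions 1st, 4th, 7th, ...).
"gvpaqazrlrgtz" → "gazrz".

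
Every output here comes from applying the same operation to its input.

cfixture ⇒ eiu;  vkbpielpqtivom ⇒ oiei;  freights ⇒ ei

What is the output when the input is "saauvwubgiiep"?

The transformation: move the last 2 characters to the front (rotate right by 2), then keep only the vowels.
"saauvwubgiiep" → "epsaauvwubgii" → "eaauuii".

eaauuii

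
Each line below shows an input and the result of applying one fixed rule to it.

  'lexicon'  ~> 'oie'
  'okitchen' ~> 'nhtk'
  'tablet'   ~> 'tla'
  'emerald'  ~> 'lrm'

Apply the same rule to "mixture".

The rule is to keep every other character starting from the second (positions 2nd, 4th, 6th, ...), then reverse the string.
On "mixture": the first step gives "itr", and the second then gives "rti".

rti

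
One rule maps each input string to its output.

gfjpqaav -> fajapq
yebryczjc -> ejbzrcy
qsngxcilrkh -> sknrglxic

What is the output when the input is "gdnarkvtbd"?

dbntavrk

Each output is the input with this applied: take characters alternately from the front and the back (1st, last, 2nd, 2nd-last, ...), then delete the first 2 characters.
Doing the same to "gdnarkvtbd": "dbntavrk".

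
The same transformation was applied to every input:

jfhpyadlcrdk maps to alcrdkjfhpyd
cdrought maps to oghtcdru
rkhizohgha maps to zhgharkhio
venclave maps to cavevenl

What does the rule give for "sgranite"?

aitesgrn

In each case the input is transformed by: swap the front and back halves of the string, then swap the first and last characters.
Starting from "sgranite": after the first operation, "nitesgra"; after the second, "aitesgrn".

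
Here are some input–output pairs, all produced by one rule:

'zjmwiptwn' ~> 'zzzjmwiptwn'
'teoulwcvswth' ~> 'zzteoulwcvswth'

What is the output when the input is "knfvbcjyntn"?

zzknfvbcjyntn

The rule is to prepend "zz".
Doing the same to "knfvbcjyntn": "zzknfvbcjyntn".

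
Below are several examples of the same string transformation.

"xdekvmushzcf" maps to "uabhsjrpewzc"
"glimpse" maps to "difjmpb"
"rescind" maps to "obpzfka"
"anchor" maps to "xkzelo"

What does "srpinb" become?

Each output is the input with this applied: shift every letter 3 places backward in the alphabet (wrapping around).
On "srpinb" that produces "pomfky".

pomfky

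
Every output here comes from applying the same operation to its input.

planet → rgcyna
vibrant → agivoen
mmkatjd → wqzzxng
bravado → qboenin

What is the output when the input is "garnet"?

Rule — shift every letter 13 places forward in the alphabet (wrapping around) — i.e. ROT13, then move the last 2 characters to the front (rotate right by 2).
So "garnet" becomes "rgtnea".
(Check on "mmkatjd": → "zzxngwq" → "wqzzxng" ✓)

rgtnea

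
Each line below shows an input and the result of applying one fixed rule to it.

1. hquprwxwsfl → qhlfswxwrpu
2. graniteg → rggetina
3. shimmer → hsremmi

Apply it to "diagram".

In each case the input is transformed by: reverse the string, then move the last 2 characters to the front (rotate right by 2).
On "diagram": the first step gives "margaid", and the second then gives "idmarga".
(Check on "hquprwxwsfl": → "lfswxwrpuqh" → "qhlfswxwrpu" ✓)

idmarga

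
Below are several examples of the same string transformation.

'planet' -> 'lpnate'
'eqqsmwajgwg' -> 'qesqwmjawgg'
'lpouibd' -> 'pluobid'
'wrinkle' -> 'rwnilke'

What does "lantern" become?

Looking at the pairs, the operation is to swap each adjacent pair of characters (1↔2, 3↔4, ...).
Applying that to "lantern" gives "altnren".

altnren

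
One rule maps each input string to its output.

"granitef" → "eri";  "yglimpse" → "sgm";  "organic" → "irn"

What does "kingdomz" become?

mid

What's happening: move the last 2 characters to the front (rotate right by 2), then keep one character in every 3, starting at position 1 (positions 1st, 4th, 7th, ...).
Working it through for "kingdomz": intermediate "mzkingdo", final "mid".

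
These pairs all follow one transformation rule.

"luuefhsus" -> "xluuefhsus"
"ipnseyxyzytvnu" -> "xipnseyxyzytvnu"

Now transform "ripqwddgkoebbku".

xripqwddgkoebbku

What's happening: prepend "x".
So "ripqwddgkoebbku" becomes "xripqwddgkoebbku".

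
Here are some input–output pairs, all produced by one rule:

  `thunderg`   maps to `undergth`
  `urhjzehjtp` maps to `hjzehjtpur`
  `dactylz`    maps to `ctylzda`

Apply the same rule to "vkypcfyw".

ypcfywvk

Each output is the input with this applied: move the first 2 characters to the end (rotate left by 2).
Applying that to "vkypcfyw" gives "ypcfywvk".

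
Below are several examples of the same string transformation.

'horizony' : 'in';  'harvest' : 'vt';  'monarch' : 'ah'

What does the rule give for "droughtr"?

ut

What's happening: keep one character in every 3, starting at position 1 (positions 1st, 4th, 7th, ...), then delete the first character.
Starting from "droughtr": after the first operation, "dut"; after the second, "ut".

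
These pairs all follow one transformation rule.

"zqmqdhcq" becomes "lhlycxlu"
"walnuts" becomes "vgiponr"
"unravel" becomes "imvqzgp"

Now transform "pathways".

Each output is the input with this applied: move the first character to the end, then shift every letter 5 places backward in the alphabet (wrapping around).
Applying both steps to "pathways": "athwaysp", then "vocrvtnk".

vocrvtnk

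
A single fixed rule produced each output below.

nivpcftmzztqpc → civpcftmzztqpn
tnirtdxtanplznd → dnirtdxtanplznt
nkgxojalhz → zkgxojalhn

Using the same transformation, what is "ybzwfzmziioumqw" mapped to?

wbzwfzmziioumqy

The pattern: swap the first and last characters.
Applying that to "ybzwfzmziioumqw" gives "wbzwfzmziioumqy".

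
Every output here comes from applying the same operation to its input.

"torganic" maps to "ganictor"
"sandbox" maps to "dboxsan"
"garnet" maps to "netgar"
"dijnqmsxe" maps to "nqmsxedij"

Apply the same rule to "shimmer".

The rule is to move the first 3 characters to the end (rotate left by 3).
For "shimmer" the result is "mmershi".

mmershi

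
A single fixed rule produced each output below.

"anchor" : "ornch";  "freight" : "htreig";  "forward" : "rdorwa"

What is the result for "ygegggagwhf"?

hfgegggagw

Looking at the pairs, the operation is to delete the first character, then move the last 2 characters to the front (rotate right by 2).
So "ygegggagwhf" becomes "hfgegggagw".
(Check on "anchor": → "nchor" → "ornch" ✓)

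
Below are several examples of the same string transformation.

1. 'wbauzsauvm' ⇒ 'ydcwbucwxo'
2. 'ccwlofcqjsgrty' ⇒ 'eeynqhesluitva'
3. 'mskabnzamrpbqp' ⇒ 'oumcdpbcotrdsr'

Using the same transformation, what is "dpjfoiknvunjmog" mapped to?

frlhqkmpxwploqi

The pattern: shift every letter 2 places forward in the alphabet (wrapping around).
Applying that to "dpjfoiknvunjmog" gives "frlhqkmpxwploqi".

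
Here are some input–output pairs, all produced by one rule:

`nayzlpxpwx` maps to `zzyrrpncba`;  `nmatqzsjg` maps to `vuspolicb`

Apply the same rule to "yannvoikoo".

The pattern: shift every letter 2 places forward in the alphabet (wrapping around), then sort the characters into reverse alphabetical order.
Doing the same to "yannvoikoo": "xqqqppmkca".

xqqqppmkca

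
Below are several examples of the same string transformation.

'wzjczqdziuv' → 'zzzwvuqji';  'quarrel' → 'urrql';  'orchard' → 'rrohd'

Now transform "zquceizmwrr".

zzwurrqmi

The transformation: sort the characters into reverse alphabetical order, then delete the last 2 characters.
Applying both steps to "zquceizmwrr": "zzwurrqmiec", then "zzwurrqmi".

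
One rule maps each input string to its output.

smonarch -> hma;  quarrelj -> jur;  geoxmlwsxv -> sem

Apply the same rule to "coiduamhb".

The transformation: keep one character in every 3, starting at position 2 (positions 2nd, 5th, 8th, ...), then move the last character to the front.
Starting from "coiduamhb": after the first operation, "ouh"; after the second, "hou".
(Check on "smonarch": → "mah" → "hma" ✓)

hou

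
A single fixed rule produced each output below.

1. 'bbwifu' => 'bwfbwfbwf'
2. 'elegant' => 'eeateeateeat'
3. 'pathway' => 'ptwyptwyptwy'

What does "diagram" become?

darmdarmdarm

The transformation: keep every other character starting from the first (positions 1st, 3rd, 5th, ...), then write the whole string 3 times in a row.
On "diagram": the first step gives "darm", and the second then gives "darmdarmdarm".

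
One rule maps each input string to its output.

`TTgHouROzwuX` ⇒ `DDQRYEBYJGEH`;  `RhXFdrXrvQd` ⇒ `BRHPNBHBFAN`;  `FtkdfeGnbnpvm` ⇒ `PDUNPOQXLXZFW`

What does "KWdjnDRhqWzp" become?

Rule — shift every letter 10 places forward in the alphabet (wrapping around), then convert every letter to uppercase.
On "KWdjnDRhqWzp": the first step gives "UGntxNBraGjz", and the second then gives "UGNTXNBRAGJZ".

UGNTXNBRAGJZ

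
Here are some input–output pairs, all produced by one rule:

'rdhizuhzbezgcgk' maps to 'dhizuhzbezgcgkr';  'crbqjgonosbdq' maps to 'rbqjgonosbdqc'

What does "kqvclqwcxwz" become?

In each case the input is transformed by: move the first character to the end.
Applying that to "kqvclqwcxwz" gives "qvclqwcxwzk".

qvclqwcxwzk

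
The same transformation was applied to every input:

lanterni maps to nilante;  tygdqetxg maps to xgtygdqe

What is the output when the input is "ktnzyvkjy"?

jyktnzyv

Rule — move the last 3 characters to the front (rotate right by 3), then delete the first character.
Working it through for "ktnzyvkjy": intermediate "kjyktnzyv", final "jyktnzyv".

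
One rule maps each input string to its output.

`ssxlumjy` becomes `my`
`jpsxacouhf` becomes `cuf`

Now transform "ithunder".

What's happening: keep every other character starting from the second (positions 2nd, 4th, 6th, ...), then delete the first 2 characters.
For "ithunder", step one produces "tudr"; step two turns that into "dr".
(Check on "ssxlumjy": → "slmy" → "my" ✓)

dr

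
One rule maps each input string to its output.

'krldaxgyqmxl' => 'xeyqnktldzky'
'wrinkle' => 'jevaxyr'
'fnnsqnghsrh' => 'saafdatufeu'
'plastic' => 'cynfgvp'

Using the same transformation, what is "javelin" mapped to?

Rule — shift every letter 13 places forward in the alphabet (wrapping around) — i.e. ROT13.
"javelin" → "wniryva".

wniryva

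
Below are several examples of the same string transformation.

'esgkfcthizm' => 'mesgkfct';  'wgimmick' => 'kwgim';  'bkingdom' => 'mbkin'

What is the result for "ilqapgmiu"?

The rule is to move the last character to the front, then delete the last 3 characters.
Starting from "ilqapgmiu": after the first operation, "uilqapgmi"; after the second, "uilqap".

uilqap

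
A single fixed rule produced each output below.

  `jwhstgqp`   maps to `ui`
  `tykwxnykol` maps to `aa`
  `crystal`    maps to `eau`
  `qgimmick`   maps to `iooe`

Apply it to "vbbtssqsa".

uuu

The transformation: shift every letter 2 places forward in the alphabet (wrapping around), then keep only the vowels.
Applying both steps to "vbbtssqsa": "xddvuusuc", then "uuu".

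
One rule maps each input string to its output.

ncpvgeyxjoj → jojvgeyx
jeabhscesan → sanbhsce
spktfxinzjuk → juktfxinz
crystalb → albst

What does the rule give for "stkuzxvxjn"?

The transformation: delete the first 3 characters, then move the last 3 characters to the front (rotate right by 3).
Applying both steps to "stkuzxvxjn": "uzxvxjn", then "xjnuzxv".
(Check on "jeabhscesan": → "bhscesan" → "sanbhsce" ✓)

xjnuzxv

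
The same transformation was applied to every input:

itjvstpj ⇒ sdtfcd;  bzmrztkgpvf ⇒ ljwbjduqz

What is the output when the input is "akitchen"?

kusdmr

In each case the input is transformed by: delete the last 2 characters, then shift every letter 10 places forward in the alphabet (wrapping around).
Working it through for "akitchen": intermediate "akitch", final "kusdmr".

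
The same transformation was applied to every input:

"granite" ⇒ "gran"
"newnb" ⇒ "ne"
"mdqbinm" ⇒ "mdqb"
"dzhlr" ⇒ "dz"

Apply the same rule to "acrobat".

acro

Each output is the input with this applied: delete the last 3 characters.
Applying that to "acrobat" gives "acro".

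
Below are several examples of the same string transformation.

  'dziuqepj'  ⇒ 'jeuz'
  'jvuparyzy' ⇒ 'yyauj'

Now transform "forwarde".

The rule is to reverse the string, then keep every other character starting from the first (positions 1st, 3rd, 5th, ...).
On "forwarde" that produces "erwo".

erwo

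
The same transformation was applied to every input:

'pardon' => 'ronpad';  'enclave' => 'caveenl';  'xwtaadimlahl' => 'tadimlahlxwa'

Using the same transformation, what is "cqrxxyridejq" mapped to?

rxyridejqcqx

The pattern: move the first 3 characters to the end (rotate left by 3), then swap the first and last characters.
On "cqrxxyridejq": the first step gives "xxyridejqcqr", and the second then gives "rxyridejqcqx".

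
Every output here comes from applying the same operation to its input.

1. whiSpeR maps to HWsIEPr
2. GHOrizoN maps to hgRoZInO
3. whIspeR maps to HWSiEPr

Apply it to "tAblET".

aTLBte

The rule is to flip the case of every letter, then swap each adjacent pair of characters (1↔2, 3↔4, ...).
Starting from "tAblET": after the first operation, "TaBLet"; after the second, "aTLBte".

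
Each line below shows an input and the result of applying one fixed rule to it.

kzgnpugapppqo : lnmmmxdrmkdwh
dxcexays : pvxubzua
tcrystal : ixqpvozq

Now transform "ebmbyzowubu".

ryrtlwvyjyb

The pattern: shift every letter 3 places backward in the alphabet (wrapping around), then reverse the string.
For "ebmbyzowubu", step one produces "byjyvwltryr"; step two turns that into "ryrtlwvyjyb".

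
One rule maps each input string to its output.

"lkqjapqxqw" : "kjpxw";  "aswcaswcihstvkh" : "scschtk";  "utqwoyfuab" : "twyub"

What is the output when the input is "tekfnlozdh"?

Looking at the pairs, the operation is to keep every other character starting from the second (positions 2nd, 4th, 6th, ...).
For "tekfnlozdh" the result is "eflzh".

eflzh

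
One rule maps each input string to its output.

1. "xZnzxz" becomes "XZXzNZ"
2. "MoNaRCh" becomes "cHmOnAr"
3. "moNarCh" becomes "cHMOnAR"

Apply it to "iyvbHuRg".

What's happening: move the last 2 characters to the front (rotate right by 2), then flip the case of every letter.
Working it through for "iyvbHuRg": intermediate "RgiyvbHu", final "rGIYVBhU".

rGIYVBhU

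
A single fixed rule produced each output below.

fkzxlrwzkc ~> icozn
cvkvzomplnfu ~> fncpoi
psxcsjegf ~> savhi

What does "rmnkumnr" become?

The transformation: shift every letter 3 places forward in the alphabet (wrapping around), then keep every other character starting from the first (positions 1st, 3rd, 5th, ...).
For "rmnkumnr", step one produces "upqnxpqu"; step two turns that into "uqxq".

uqxq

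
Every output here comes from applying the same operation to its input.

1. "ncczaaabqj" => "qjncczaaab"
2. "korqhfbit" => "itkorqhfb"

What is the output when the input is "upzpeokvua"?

uaupzpeokv

In each case the input is transformed by: move the last 2 characters to the front (rotate right by 2).
For "upzpeokvua" the result is "uaupzpeokv".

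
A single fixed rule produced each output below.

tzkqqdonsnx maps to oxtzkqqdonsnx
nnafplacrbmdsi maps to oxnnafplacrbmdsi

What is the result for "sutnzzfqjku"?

Looking at the pairs, the operation is to prepend "ox".
Doing the same to "sutnzzfqjku": "oxsutnzzfqjku".

oxsutnzzfqjku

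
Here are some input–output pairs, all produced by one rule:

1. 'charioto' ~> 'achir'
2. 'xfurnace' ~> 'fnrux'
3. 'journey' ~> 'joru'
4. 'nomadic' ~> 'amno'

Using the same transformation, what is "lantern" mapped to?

alnt

In each case the input is transformed by: delete the last 3 characters, then sort the characters into alphabetical order.
Working it through for "lantern": intermediate "lant", final "alnt".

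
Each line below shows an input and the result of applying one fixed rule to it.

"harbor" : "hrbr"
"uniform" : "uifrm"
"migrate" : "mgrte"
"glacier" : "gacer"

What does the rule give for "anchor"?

achr

Looking at the pairs, the operation is to double every character, then keep one character in every 3, starting at position 2 (positions 2nd, 5th, 8th, ...).
For "anchor", step one produces "aanncchhoorr"; step two turns that into "achr".
(Check on "harbor": → "hhaarrbboorr" → "hrbr" ✓)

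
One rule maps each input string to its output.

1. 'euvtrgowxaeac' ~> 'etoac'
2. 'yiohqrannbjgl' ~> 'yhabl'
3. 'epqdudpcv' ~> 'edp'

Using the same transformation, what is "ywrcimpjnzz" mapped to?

ycpz

The transformation: keep one character in every 3, starting at position 1 (positions 1st, 4th, 7th, ...).
For "ywrcimpjnzz" the result is "ycpz".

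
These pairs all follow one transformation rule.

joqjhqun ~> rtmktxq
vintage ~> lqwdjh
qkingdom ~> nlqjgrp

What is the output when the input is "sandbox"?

dqgera

The pattern: shift every letter 3 places forward in the alphabet (wrapping around), then delete the first character.
Working it through for "sandbox": intermediate "vdqgera", final "dqgera".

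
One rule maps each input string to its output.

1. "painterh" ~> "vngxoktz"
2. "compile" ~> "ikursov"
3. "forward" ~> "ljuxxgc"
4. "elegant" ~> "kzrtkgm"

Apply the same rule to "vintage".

In each case the input is transformed by: take characters alternately from the front and the back (1st, last, 2nd, 2nd-last, ...), then shift every letter 6 places forward in the alphabet (wrapping around).
For "vintage", step one produces "veignat"; step two turns that into "bkomtgz".

bkomtgz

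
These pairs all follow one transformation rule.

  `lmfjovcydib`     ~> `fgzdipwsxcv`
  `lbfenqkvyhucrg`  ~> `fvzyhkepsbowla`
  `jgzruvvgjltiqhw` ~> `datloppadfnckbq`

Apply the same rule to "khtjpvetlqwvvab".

ebndjpynfkqppuv

In each case the input is transformed by: shift every letter 6 places backward in the alphabet (wrapping around).
"khtjpvetlqwvvab" → "ebndjpynfkqppuv".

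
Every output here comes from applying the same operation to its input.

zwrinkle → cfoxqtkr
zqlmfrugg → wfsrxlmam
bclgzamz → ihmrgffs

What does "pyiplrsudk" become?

evvoxrayqj

In each case the input is transformed by: shift every letter 6 places forward in the alphabet (wrapping around), then swap each adjacent pair of characters (1↔2, 3↔4, ...).
Working it through for "pyiplrsudk": intermediate "veovrxyajq", final "evvoxrayqj".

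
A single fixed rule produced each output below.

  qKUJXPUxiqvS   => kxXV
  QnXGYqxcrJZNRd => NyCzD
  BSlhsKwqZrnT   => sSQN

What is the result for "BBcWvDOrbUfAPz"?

Rule — flip the case of every letter, then keep one character in every 3, starting at position 2 (positions 2nd, 5th, 8th, ...).
Applying both steps to "BBcWvDOrbUfAPz": "bbCwVdoRBuFapZ", then "bVRFZ".

bVRFZ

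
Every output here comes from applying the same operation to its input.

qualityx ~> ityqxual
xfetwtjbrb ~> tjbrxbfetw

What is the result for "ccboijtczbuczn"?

czbuczcncboijt

Rule — swap the first and last characters, then swap the front and back halves of the string.
"ccboijtczbuczn" → "ncboijtczbuczc" → "czbuczcncboijt".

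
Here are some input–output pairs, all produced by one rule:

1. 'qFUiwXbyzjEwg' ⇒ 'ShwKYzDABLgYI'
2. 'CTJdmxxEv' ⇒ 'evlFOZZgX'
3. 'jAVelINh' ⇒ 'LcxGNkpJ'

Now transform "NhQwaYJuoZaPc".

pJsYCalWQbCrE

The transformation: shift every letter 2 places forward in the alphabet (wrapping around), then flip the case of every letter.
So "NhQwaYJuoZaPc" becomes "pJsYCalWQbCrE".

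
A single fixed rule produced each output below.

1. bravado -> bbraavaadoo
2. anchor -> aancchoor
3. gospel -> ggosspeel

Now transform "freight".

ffreeigghtt

Each output is the input with this applied: repeat every character 3 times, then keep every other character starting from the first (positions 1st, 3rd, 5th, ...).
Starting from "freight": after the first operation, "fffrrreeeiiiggghhhttt"; after the second, "ffreeigghtt".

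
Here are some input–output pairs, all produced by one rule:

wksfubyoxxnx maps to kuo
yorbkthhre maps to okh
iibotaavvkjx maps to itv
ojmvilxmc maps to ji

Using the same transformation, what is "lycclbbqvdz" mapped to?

Rule — delete the last 2 characters, then keep one character in every 3, starting at position 2 (positions 2nd, 5th, 8th, ...).
"lycclbbqvdz" → "lycclbbqv" → "ylq".

ylq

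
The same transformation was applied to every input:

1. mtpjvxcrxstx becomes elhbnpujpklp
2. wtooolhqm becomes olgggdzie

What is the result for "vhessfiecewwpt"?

The pattern: shift every letter 8 places backward in the alphabet (wrapping around).
Applying that to "vhessfiecewwpt" gives "nzwkkxawuwoohl".

nzwkkxawuwoohl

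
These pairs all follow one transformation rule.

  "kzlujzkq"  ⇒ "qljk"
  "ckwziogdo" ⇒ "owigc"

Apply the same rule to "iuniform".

mnfr

What's happening: swap the first and last characters, then keep every other character starting from the first (positions 1st, 3rd, 5th, ...).
Working it through for "iuniform": intermediate "munifori", final "mnfr".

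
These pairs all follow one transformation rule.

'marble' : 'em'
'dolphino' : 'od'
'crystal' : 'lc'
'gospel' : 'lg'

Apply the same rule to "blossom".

What's happening: move the first character to the end, then keep only the last 2 characters.
Starting from "blossom": after the first operation, "lossomb"; after the second, "mb".

mb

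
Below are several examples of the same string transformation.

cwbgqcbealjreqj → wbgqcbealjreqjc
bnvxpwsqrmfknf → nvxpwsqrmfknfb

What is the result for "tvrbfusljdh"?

The transformation: move the first character to the end.
"tvrbfusljdh" → "vrbfusljdht".

vrbfusljdht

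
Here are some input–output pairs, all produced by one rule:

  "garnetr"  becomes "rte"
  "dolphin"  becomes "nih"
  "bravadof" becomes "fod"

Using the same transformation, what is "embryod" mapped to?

In each case the input is transformed by: reverse the string, then keep only the first 3 characters.
Starting from "embryod": after the first operation, "doyrbme"; after the second, "doy".

doy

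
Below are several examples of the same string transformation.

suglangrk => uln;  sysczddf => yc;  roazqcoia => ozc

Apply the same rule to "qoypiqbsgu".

opq

In each case the input is transformed by: delete the last 3 characters, then keep every other character starting from the second (positions 2nd, 4th, 6th, ...).
For "qoypiqbsgu", step one produces "qoypiqb"; step two turns that into "opq".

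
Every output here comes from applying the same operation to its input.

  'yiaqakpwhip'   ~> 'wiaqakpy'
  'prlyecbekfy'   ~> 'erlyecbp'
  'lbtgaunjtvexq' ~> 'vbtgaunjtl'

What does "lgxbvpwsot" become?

wgxbvpl

Looking at the pairs, the operation is to delete the last 3 characters, then swap the first and last characters.
For "lgxbvpwsot", step one produces "lgxbvpw"; step two turns that into "wgxbvpl".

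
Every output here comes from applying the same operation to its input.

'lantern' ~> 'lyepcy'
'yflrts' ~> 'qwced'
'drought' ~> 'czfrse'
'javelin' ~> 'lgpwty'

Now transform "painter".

ltyepc

The rule is to shift every letter 11 places forward in the alphabet (wrapping around), then delete the first character.
"painter" → "altyepc" → "ltyepc".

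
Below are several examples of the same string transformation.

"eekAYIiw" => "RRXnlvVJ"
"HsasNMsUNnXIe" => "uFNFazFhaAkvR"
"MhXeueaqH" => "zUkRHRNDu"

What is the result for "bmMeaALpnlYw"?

Each output is the input with this applied: flip the case of every letter, then shift every letter 13 places forward in the alphabet (wrapping around) — i.e. ROT13.
Working it through for "bmMeaALpnlYw": intermediate "BMmEAalPNLyW", final "OZzRNnyCAYlJ".

OZzRNnyCAYlJ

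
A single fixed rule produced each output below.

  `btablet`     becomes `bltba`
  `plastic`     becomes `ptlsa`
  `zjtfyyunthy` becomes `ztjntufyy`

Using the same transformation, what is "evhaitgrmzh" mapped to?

Rule — delete the last 2 characters, then take characters alternately from the front and the back (1st, last, 2nd, 2nd-last, ...).
"evhaitgrmzh" → "evhaitgrm" → "emvrhgati".

emvrhgati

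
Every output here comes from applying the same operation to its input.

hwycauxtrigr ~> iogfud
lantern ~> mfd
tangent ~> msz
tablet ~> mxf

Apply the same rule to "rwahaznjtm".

itlvy

Each output is the input with this applied: shift every letter 12 places forward in the alphabet (wrapping around), then keep every other character starting from the second (positions 2nd, 4th, 6th, ...).
Applying both steps to "rwahaznjtm": "dimtmlzvfy", then "itlvy".
(Check on "tablet": → "fmnxqf" → "mxf" ✓)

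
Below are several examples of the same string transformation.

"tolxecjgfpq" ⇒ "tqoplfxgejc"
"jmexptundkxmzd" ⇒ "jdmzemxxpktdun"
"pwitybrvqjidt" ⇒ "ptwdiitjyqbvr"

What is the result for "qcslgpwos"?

qscoswlpg

The transformation: take characters alternately from the front and the back (1st, last, 2nd, 2nd-last, ...).
On "qcslgpwos" that produces "qscoswlpg".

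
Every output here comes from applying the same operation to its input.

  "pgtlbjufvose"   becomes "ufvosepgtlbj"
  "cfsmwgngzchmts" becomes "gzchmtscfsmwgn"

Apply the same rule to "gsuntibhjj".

What's happening: swap the front and back halves of the string.
Applying that to "gsuntibhjj" gives "ibhjjgsunt".

ibhjjgsunt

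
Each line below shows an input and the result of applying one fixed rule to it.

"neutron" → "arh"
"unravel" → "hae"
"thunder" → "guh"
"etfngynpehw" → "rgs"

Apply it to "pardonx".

In each case the input is transformed by: shift every letter 13 places forward in the alphabet (wrapping around) — i.e. ROT13, then keep only the first 3 characters.
Working it through for "pardonx": intermediate "cneqbak", final "cne".

cne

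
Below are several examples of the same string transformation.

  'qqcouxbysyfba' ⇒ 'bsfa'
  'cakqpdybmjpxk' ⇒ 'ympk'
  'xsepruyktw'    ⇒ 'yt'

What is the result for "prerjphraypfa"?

hapa

Looking at the pairs, the operation is to keep every other character starting from the first (positions 1st, 3rd, 5th, ...), then delete the first 3 characters.
For "prerjphraypfa" the result is "hapa".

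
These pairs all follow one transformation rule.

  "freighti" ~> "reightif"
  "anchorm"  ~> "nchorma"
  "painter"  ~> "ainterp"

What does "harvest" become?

arvesth

What's happening: move the first character to the end.
For "harvest" the result is "arvesth".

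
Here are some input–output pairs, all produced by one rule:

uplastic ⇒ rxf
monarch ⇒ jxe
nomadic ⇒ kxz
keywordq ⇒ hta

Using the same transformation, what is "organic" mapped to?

lxz

In each case the input is transformed by: keep one character in every 3, starting at position 1 (positions 1st, 4th, 7th, ...), then shift every letter 3 places backward in the alphabet (wrapping around).
Working it through for "organic": intermediate "oac", final "lxz".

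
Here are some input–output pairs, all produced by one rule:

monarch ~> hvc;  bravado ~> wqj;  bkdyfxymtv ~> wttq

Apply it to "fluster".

The rule is to shift every letter 5 places backward in the alphabet (wrapping around), then keep one character in every 3, starting at position 1 (positions 1st, 4th, 7th, ...).
Applying both steps to "fluster": "agpnozm", then "anm".

anm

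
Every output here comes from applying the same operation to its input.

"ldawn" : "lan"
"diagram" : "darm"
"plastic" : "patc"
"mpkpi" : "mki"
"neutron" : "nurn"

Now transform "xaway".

xwy

Rule — keep every other character starting from the first (positions 1st, 3rd, 5th, ...).
"xaway" → "xwy".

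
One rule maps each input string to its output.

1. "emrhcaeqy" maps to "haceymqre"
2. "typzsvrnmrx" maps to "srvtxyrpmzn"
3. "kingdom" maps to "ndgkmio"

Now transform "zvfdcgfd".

gdczdvff

The pattern: take characters alternately from the front and the back (1st, last, 2nd, 2nd-last, ...), then move the last 3 characters to the front (rotate right by 3).
Applying both steps to "zvfdcgfd": "zdvffgdc", then "gdczdvff".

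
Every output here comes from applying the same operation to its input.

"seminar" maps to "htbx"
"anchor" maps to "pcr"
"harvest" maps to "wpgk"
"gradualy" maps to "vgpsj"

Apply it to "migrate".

bxvg

Looking at the pairs, the operation is to shift every letter 11 places backward in the alphabet (wrapping around), then delete the last 3 characters.
"migrate" → "bxvgpit" → "bxvg".
(Check on "gradualy": → "vgpsjpan" → "vgpsj" ✓)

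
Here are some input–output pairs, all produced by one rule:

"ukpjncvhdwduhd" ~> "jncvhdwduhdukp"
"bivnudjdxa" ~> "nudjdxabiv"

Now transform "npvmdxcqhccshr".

The transformation: move the first 3 characters to the end (rotate left by 3).
Doing the same to "npvmdxcqhccshr": "mdxcqhccshrnpv".

mdxcqhccshrnpv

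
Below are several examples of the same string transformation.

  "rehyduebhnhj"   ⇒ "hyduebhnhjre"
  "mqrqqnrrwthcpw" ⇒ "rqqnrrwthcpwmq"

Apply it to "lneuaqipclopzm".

euaqipclopzmln

The rule is to move the first 2 characters to the end (rotate left by 2).
Applying that to "lneuaqipclopzm" gives "euaqipclopzmln".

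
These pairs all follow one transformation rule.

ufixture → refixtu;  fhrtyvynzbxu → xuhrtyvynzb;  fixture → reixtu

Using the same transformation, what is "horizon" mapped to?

onoriz

Looking at the pairs, the operation is to delete the first character, then move the last 2 characters to the front (rotate right by 2).
On "horizon": the first step gives "orizon", and the second then gives "onoriz".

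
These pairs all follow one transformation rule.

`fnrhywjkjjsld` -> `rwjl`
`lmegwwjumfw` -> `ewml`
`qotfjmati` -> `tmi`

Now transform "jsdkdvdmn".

Each output is the input with this applied: move the first character to the end, then keep one character in every 3, starting at position 2 (positions 2nd, 5th, 8th, ...).
Starting from "jsdkdvdmn": after the first operation, "sdkdvdmnj"; after the second, "dvn".

dvn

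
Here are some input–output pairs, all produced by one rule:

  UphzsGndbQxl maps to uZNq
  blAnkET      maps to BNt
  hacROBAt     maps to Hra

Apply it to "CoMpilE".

cPe

The transformation: flip the case of every letter, then keep one character in every 3, starting at position 1 (positions 1st, 4th, 7th, ...).
"CoMpilE" → "cOmPILe" → "cPe".
(Check on "hacROBAt": → "HACrobaT" → "Hra" ✓)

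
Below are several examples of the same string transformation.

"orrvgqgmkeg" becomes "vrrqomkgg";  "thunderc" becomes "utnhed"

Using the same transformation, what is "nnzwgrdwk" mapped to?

zwrnngd

Rule — delete the last 2 characters, then sort the characters into reverse alphabetical order.
"nnzwgrdwk" → "nnzwgrd" → "zwrnngd".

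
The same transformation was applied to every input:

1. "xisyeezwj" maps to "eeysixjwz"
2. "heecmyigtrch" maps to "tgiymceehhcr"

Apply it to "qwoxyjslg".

jyxowqgls

Each output is the input with this applied: move the last 3 characters to the front (rotate right by 3), then reverse the string.
Working it through for "qwoxyjslg": intermediate "slgqwoxyj", final "jyxowqgls".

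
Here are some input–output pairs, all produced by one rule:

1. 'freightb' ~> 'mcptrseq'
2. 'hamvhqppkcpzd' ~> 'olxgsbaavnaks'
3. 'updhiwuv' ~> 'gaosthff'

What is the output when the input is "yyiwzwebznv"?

In each case the input is transformed by: swap the first and last characters, then shift every letter 11 places forward in the alphabet (wrapping around).
Applying both steps to "yyiwzwebznv": "vyiwzwebzny", then "gjthkhpmkyj".

gjthkhpmkyj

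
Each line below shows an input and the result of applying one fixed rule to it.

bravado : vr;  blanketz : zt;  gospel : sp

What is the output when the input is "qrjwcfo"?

wr

The pattern: sort the characters into reverse alphabetical order, then keep only the first 2 characters.
Applying that to "qrjwcfo" gives "wr".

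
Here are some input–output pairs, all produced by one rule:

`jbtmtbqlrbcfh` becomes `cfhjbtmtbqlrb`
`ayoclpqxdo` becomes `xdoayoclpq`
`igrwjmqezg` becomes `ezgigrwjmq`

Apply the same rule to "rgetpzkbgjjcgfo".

In each case the input is transformed by: move the last 3 characters to the front (rotate right by 3).
So "rgetpzkbgjjcgfo" becomes "gforgetpzkbgjjc".

gforgetpzkbgjjc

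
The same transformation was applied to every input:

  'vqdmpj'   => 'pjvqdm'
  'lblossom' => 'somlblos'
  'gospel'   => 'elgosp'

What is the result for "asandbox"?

boxasand

The pattern: swap the front and back halves of the string, then move the first character to the end.
Applying both steps to "asandbox": "dboxasan", then "boxasand".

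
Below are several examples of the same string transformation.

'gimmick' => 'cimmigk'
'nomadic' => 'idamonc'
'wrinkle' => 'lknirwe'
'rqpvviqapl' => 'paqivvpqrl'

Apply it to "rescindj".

Rule — reverse the string, then move the first character to the end.
For "rescindj", step one produces "jdnicser"; step two turns that into "dnicserj".

dnicserj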